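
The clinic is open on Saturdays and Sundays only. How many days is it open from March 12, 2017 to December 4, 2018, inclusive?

181

March 12, 2017 is a Sunday.
That's 633 days from start to end, counting both.
633 = 7 × 90 + 3, so there are 90 full weeks plus 3 extra days.
Each full week contributes 2 days from the set (Sat, Sun): 90 × 2 = 180.
The 3 extra days are Sun, Mon, Tue — 1 of them qualifies.
Total: 180 + 1 = 181.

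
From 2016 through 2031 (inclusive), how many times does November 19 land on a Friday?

2

Day of week of November 19 in each year:
2016: Sat, 2017: Sun, 2018: Mon, 2019: Tue, 2020: Thu, 2021: Fri ✓, 2022: Sat, 2023: Sun, 2024: Tue, 2025: Wed, 2026: Thu, 2027: Fri ✓, 2028: Sun, 2029: Mon, 2030: Tue, 2031: Wed
Fridays: 2021, 2027.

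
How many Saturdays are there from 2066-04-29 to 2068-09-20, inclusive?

2066-04-29 is a Thursday.
That's 876 days from start to end, counting both.
876 = 7 × 125 + 1, so there are 125 full weeks plus 1 extra day.
Each full week contributes one Saturday: 125 so far.
The 1 extra day is Thu — none qualify.
Total: 125 + 0 = 125.

125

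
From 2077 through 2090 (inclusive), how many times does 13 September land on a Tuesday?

2

Day of week of September 13 in each year:
2077: Mon, 2078: Tue ✓, 2079: Wed, 2080: Fri, 2081: Sat, 2082: Sun, 2083: Mon, 2084: Wed, 2085: Thu, 2086: Fri, 2087: Sat, 2088: Mon, 2089: Tue ✓, 2090: Wed
Tuesdays: 2078, 2089.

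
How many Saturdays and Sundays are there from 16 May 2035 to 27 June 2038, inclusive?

326

16 May 2035 is a Wednesday.
From 16 May 2035 to 27 June 2038 is 1139 days inclusive.
1139 = 7 × 162 + 5, so there are 162 full weeks plus 5 extra days.
Each full week contributes 2 weekend days (Sat, Sun): 162 × 2 = 324.
The 5 extra days are Wednesday, Thursday, Friday, Saturday, Sunday — 2 of them qualify.
Total: 324 + 2 = 326.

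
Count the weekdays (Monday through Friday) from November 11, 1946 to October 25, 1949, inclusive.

November 11, 1946 is a Monday.
From November 11, 1946 to October 25, 1949 is 1080 days inclusive.
1080 = 7 × 154 + 2, so there are 154 full weeks plus 2 extra days.
Each full week contributes 5 weekdays (Mon–Fri): 154 × 5 = 770.
The 2 extra days are Mon, Tue — 2 of them qualify.
Total: 770 + 2 = 772.

772 weekdays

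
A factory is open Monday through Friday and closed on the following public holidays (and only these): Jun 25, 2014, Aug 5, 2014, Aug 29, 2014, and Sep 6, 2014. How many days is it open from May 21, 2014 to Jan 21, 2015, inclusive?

May 21, 2014 is a Wednesday.
That's 246 days from start to end, counting both.
246 = 7 × 35 + 1, so there are 35 full weeks plus 1 extra day.
Each full week contributes 5 weekdays (Mon–Fri): 35 × 5 = 175.
The 1 extra day is Wed — 1 of them qualifies.
Total: 175 + 1 = 176.
Holidays: Jun 25, 2014 (Wed); Aug 5, 2014 (Tue); Aug 29, 2014 (Fri); Sep 6, 2014 (Sat).
3 of the 4 holidays fall on weekdays; the rest are weekends and were already excluded.
Business days: 176 − 3 = 173.

173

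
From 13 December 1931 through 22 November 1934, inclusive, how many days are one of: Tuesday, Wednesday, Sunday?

13 December 1931 is a Sunday.
That's 1076 days from start to end, counting both.
1076 = 7 × 153 + 5, so there are 153 full weeks plus 5 extra days.
Each full week contributes 3 days from the set (Tue, Wed, Sun): 153 × 3 = 459.
The 5 extra days are Sunday, Monday, Tuesday, Wednesday, Thursday — 3 of them qualify.
Total: 459 + 3 = 462.

462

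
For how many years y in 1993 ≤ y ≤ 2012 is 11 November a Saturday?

3

Day of week of November 11 in each year:
1993: Thu, 1994: Fri, 1995: Sat ✓, 1996: Mon, 1997: Tue, 1998: Wed, 1999: Thu, 2000: Sat ✓, 2001: Sun, 2002: Mon, 2003: Tue, 2004: Thu, 2005: Fri, 2006: Sat ✓, 2007: Sun, 2008: Tue, 2009: Wed, 2010: Thu, 2011: Fri, 2012: Sun
Saturdays: 1995, 2000, 2006.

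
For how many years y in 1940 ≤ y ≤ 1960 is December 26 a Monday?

Day of week of December 26 in each year:
1940: Thu, 1941: Fri, 1942: Sat, 1943: Sun, 1944: Tue, 1945: Wed, 1946: Thu, 1947: Fri, 1948: Sun, 1949: Mon ✓, 1950: Tue, 1951: Wed, 1952: Fri, 1953: Sat, 1954: Sun, 1955: Mon ✓, 1956: Wed, 1957: Thu, 1958: Fri, 1959: Sat, 1960: Mon ✓
Mondays: 1949, 1955, 1960.

3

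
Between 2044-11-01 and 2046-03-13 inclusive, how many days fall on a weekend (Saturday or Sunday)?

142

2044-11-01 is a Tuesday.
The range spans 498 days (inclusive of both endpoints).
498 = 7 × 71 + 1, so there are 71 full weeks plus 1 extra day.
Each full week contributes 2 weekend days (Sat, Sun): 71 × 2 = 142.
The 1 extra day is Tuesday — none qualify.
Total: 142 + 0 = 142.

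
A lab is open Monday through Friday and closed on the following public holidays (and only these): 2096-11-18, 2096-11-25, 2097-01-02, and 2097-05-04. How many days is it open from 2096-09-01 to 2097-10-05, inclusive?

284 business days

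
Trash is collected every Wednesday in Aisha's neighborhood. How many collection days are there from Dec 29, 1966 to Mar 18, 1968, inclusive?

63 Wednesdays

Dec 29, 1966 is a Thursday.
That's 446 days from start to end, counting both.
446 = 7 × 63 + 5, so there are 63 full weeks plus 5 extra days.
Each full week contributes one Wednesday: 63 so far.
The 5 extra days are Thu, Fri, Sat, Sun, Mon — none qualify.
Total: 63 + 0 = 63.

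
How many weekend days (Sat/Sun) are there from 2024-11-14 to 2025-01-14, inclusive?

2024-11-14 is a Thursday.
From 2024-11-14 to 2025-01-14 is 62 days inclusive.
62 = 7 × 8 + 6, so there are 8 full weeks plus 6 extra days.
Each full week contributes 2 weekend days (Sat, Sun): 8 × 2 = 16.
The 6 extra days are Thursday, Friday, Saturday, Sunday, Monday, Tuesday — 2 of them qualify.
Total: 16 + 2 = 18.

18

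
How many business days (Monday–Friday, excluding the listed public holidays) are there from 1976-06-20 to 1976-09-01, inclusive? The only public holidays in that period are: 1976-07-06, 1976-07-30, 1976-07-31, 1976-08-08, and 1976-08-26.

50 business days

1976-06-20 is a Sunday.
From 1976-06-20 to 1976-09-01 is 74 days inclusive.
74 = 7 × 10 + 4, so there are 10 full weeks plus 4 extra days.
Each full week contributes 5 weekdays (Mon–Fri): 10 × 5 = 50.
The 4 extra days are Sunday, Monday, Tuesday, Wednesday — 3 of them qualify.
Total: 50 + 3 = 53.
Holidays: 1976-07-06 (Tue); 1976-07-30 (Fri); 1976-07-31 (Sat); 1976-08-08 (Sun); 1976-08-26 (Thu).
3 of the 5 holidays fall on weekdays; the rest are weekends and were already excluded.
Business days: 53 − 3 = 50.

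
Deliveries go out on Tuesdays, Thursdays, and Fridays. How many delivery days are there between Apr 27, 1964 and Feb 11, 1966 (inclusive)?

Apr 27, 1964 is a Monday.
The range spans 656 days (inclusive of both endpoints).
656 = 7 × 93 + 5, so there are 93 full weeks plus 5 extra days.
Each full week contributes 3 days from the set (Tue, Thu, Fri): 93 × 3 = 279.
The 5 extra days are Mon, Tue, Wed, Thu, Fri — 3 of them qualify.
Total: 279 + 3 = 282.

282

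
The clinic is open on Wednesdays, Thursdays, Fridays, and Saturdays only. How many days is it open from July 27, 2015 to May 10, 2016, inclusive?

July 27, 2015 is a Monday.
The range spans 289 days (inclusive of both endpoints).
289 = 7 × 41 + 2, so there are 41 full weeks plus 2 extra days.
Each full week contributes 4 days from the set (Wed, Thu, Fri, Sat): 41 × 4 = 164.
The 2 extra days are Mon, Tue — none qualify.
Total: 164 + 0 = 164.

164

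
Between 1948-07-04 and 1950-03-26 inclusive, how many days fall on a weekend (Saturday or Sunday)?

181

1948-07-04 is a Sunday.
That's 631 days from start to end, counting both.
631 = 7 × 90 + 1, so there are 90 full weeks plus 1 extra day.
Each full week contributes 2 weekend days (Sat, Sun): 90 × 2 = 180.
The 1 extra day is Sun — 1 of them qualifies.
Total: 180 + 1 = 181.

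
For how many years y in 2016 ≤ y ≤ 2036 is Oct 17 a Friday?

Day of week of October 17 in each year:
2016: Mon, 2017: Tue, 2018: Wed, 2019: Thu, 2020: Sat, 2021: Sun, 2022: Mon, 2023: Tue, 2024: Thu, 2025: Fri ✓, 2026: Sat, 2027: Sun, 2028: Tue, 2029: Wed, 2030: Thu, 2031: Fri ✓, 2032: Sun, 2033: Mon, 2034: Tue, 2035: Wed, 2036: Fri ✓
Fridays: 2025, 2031, 2036.

3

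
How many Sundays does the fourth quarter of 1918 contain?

13

Oct 1, 1918 is a Tuesday.
That's 92 days from start to end, counting both.
92 = 7 × 13 + 1, so there are 13 full weeks plus 1 extra day.
Each full week contributes one Sunday: 13 so far.
The 1 extra day is Tue — none qualify.
Total: 13 + 0 = 13.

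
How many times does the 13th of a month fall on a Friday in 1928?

The 13th falls on a Friday when the month's 13th has weekday Fri.
Jan 13 is Fri ✓; Feb 13 is Mon; Mar 13 is Tue; Apr 13 is Fri ✓; May 13 is Sun; Jun 13 is Wed; Jul 13 is Fri ✓; Aug 13 is Mon; Sep 13 is Thu; Oct 13 is Sat; Nov 13 is Tue; Dec 13 is Thu.
Friday the 13ths: Jan, Apr, Jul.

3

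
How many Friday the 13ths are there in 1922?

2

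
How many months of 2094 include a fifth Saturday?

4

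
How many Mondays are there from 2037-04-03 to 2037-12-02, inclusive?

35 Mondays

2037-04-03 is a Friday.
From 2037-04-03 to 2037-12-02 is 244 days inclusive.
244 = 7 × 34 + 6, so there are 34 full weeks plus 6 extra days.
Each full week contributes one Monday: 34 so far.
The 6 extra days are Fri, Sat, Sun, Mon, Tue, Wed — 1 of them qualifies.
Total: 34 + 1 = 35.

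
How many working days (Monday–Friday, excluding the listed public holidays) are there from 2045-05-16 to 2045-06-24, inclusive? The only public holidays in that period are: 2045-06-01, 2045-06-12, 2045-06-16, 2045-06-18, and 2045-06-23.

2045-05-16 is a Tuesday.
That's 40 days from start to end, counting both.
40 = 7 × 5 + 5, so there are 5 full weeks plus 5 extra days.
Each full week contributes 5 weekdays (Mon–Fri): 5 × 5 = 25.
The 5 extra days are Tue, Wed, Thu, Fri, Sat — 4 of them qualify.
Total: 25 + 4 = 29.
Holidays: 2045-06-01 (Thu); 2045-06-12 (Mon); 2045-06-16 (Fri); 2045-06-18 (Sun); 2045-06-23 (Fri).
4 of the 5 holidays fall on weekdays; the rest are weekends and were already excluded.
Business days: 29 − 4 = 25.

25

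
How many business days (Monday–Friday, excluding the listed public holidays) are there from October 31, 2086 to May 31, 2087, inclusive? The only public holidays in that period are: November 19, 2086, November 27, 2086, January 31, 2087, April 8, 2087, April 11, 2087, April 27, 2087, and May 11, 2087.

October 31, 2086 is a Thursday.
That's 213 days from start to end, counting both.
213 = 7 × 30 + 3, so there are 30 full weeks plus 3 extra days.
Each full week contributes 5 weekdays (Mon–Fri): 30 × 5 = 150.
The 3 extra days are Thursday, Friday, Saturday — 2 of them qualify.
Total: 150 + 2 = 152.
Holidays: November 19, 2086 (Tue); November 27, 2086 (Wed); January 31, 2087 (Fri); April 8, 2087 (Tue); April 11, 2087 (Fri); April 27, 2087 (Sun); May 11, 2087 (Sun).
5 of the 7 holidays fall on weekdays; the rest are weekends and were already excluded.
Business days: 152 − 5 = 147.

147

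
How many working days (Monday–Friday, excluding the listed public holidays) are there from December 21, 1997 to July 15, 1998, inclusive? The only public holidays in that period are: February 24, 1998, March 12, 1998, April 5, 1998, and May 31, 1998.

146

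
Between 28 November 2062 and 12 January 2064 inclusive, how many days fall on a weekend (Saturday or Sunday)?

117

28 November 2062 is a Tuesday.
The range spans 411 days (inclusive of both endpoints).
411 = 7 × 58 + 5, so there are 58 full weeks plus 5 extra days.
Each full week contributes 2 weekend days (Sat, Sun): 58 × 2 = 116.
The 5 extra days are Tue, Wed, Thu, Fri, Sat — 1 of them qualifies.
Total: 116 + 1 = 117.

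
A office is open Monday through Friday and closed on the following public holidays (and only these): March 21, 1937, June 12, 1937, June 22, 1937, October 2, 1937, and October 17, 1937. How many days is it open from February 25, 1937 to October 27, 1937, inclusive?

February 25, 1937 is a Thursday.
That's 245 days from start to end, counting both.
245 = 7 × 35, so the span is exactly 35 full weeks.
Each full week contributes 5 weekdays (Mon–Fri): 35 × 5 = 175.
Holidays: March 21, 1937 (Sun); June 12, 1937 (Sat); June 22, 1937 (Tue); October 2, 1937 (Sat); October 17, 1937 (Sun).
1 of the 5 holidays fall on weekdays; the rest are weekends and were already excluded.
Business days: 175 − 1 = 174.

174 business days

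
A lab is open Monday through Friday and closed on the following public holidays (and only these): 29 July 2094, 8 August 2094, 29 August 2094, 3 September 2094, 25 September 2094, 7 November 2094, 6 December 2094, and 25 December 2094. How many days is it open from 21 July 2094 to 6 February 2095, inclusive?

140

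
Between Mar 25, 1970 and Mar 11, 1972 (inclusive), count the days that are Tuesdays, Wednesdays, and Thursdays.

Mar 25, 1970 is a Wednesday.
That's 718 days from start to end, counting both.
718 = 7 × 102 + 4, so there are 102 full weeks plus 4 extra days.
Each full week contributes 3 days from the set (Tue, Wed, Thu): 102 × 3 = 306.
The 4 extra days are Wednesday, Thursday, Friday, Saturday — 2 of them qualify.
Total: 306 + 2 = 308.

308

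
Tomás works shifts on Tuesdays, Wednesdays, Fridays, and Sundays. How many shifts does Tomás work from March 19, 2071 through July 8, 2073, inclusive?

March 19, 2071 is a Thursday.
From March 19, 2071 to July 8, 2073 is 843 days inclusive.
843 = 7 × 120 + 3, so there are 120 full weeks plus 3 extra days.
Each full week contributes 4 days from the set (Tue, Wed, Fri, Sun): 120 × 4 = 480.
The 3 extra days are Thursday, Friday, Saturday — 1 of them qualifies.
Total: 480 + 1 = 481.

481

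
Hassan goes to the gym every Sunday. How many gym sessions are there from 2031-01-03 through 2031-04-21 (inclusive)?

16 Sundays

2031-01-03 is a Friday.
That's 109 days from start to end, counting both.
109 = 7 × 15 + 4, so there are 15 full weeks plus 4 extra days.
Each full week contributes one Sunday: 15 so far.
The 4 extra days are Friday, Saturday, Sunday, Monday — 1 of them qualifies.
Total: 15 + 1 = 16.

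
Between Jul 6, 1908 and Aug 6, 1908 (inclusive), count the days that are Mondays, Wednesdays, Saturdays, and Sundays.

Jul 6, 1908 is a Monday.
That's 32 days from start to end, counting both.
32 = 7 × 4 + 4, so there are 4 full weeks plus 4 extra days.
Each full week contributes 4 days from the set (Mon, Wed, Sat, Sun): 4 × 4 = 16.
The 4 extra days are Mon, Tue, Wed, Thu — 2 of them qualify.
Total: 16 + 2 = 18.

18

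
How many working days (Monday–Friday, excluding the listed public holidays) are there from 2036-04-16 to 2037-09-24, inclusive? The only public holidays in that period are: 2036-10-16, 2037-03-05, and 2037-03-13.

374

2036-04-16 is a Wednesday.
That's 527 days from start to end, counting both.
527 = 7 × 75 + 2, so there are 75 full weeks plus 2 extra days.
Each full week contributes 5 weekdays (Mon–Fri): 75 × 5 = 375.
The 2 extra days are Wednesday, Thursday — 2 of them qualify.
Total: 375 + 2 = 377.
Holidays: 2036-10-16 (Thu); 2037-03-05 (Thu); 2037-03-13 (Fri).
All 3 holidays fall on weekdays, so subtract 3.
Business days: 377 − 3 = 374.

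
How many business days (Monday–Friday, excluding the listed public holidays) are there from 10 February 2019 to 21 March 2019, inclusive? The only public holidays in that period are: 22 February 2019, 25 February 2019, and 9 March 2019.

27 business days

10 February 2019 is a Sunday.
From 10 February 2019 to 21 March 2019 is 40 days inclusive.
40 = 7 × 5 + 5, so there are 5 full weeks plus 5 extra days.
Each full week contributes 5 weekdays (Mon–Fri): 5 × 5 = 25.
The 5 extra days are Sun, Mon, Tue, Wed, Thu — 4 of them qualify.
Total: 25 + 4 = 29.
Holidays: 22 February 2019 (Fri); 25 February 2019 (Mon); 9 March 2019 (Sat).
2 of the 3 holidays fall on weekdays; the rest are weekends and were already excluded.
Business days: 29 − 2 = 27.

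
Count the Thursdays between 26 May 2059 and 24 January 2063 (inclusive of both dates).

191 Thursdays

26 May 2059 is a Monday.
From 26 May 2059 to 24 January 2063 is 1340 days inclusive.
1340 = 7 × 191 + 3, so there are 191 full weeks plus 3 extra days.
Each full week contributes one Thursday: 191 so far.
The 3 extra days are Monday, Tuesday, Wednesday — none qualify.
Total: 191 + 0 = 191.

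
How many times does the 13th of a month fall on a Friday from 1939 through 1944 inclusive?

10

Friday-the-13ths by year:
1939: Jan, Oct
1940: Sep, Dec
1941: Jun
1942: Feb, Mar, Nov
1943: Aug
1944: Oct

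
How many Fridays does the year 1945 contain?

52

1945-01-01 is a Monday.
The range spans 365 days (inclusive of both endpoints).
365 = 7 × 52 + 1, so there are 52 full weeks plus 1 extra day.
Each full week contributes one Friday: 52 so far.
The 1 extra day is Monday — none qualify.
Total: 52 + 0 = 52.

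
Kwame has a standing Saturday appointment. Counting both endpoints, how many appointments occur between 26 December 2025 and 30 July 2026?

26 December 2025 is a Friday.
From 26 December 2025 to 30 July 2026 is 217 days inclusive.
217 = 7 × 31, so the span is exactly 31 full weeks.
Each full week contributes one Saturday: 31 so far.

31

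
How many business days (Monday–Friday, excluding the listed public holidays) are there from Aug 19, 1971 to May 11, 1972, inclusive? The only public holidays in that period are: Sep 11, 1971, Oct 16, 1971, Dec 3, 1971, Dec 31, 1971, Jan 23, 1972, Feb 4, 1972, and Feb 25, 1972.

Aug 19, 1971 is a Thursday.
That's 267 days from start to end, counting both.
267 = 7 × 38 + 1, so there are 38 full weeks plus 1 extra day.
Each full week contributes 5 weekdays (Mon–Fri): 38 × 5 = 190.
The 1 extra day is Thursday — 1 of them qualifies.
Total: 190 + 1 = 191.
Holidays: Sep 11, 1971 (Sat); Oct 16, 1971 (Sat); Dec 3, 1971 (Fri); Dec 31, 1971 (Fri); Jan 23, 1972 (Sun); Feb 4, 1972 (Fri); Feb 25, 1972 (Fri).
4 of the 7 holidays fall on weekdays; the rest are weekends and were already excluded.
Business days: 191 − 4 = 187.

187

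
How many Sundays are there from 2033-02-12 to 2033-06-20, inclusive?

19 Sundays

2033-02-12 is a Saturday.
That's 129 days from start to end, counting both.
129 = 7 × 18 + 3, so there are 18 full weeks plus 3 extra days.
Each full week contributes one Sunday: 18 so far.
The 3 extra days are Sat, Sun, Mon — 1 of them qualifies.
Total: 18 + 1 = 19.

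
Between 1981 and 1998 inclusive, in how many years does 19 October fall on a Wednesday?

Day of week of October 19 in each year:
1981: Mon, 1982: Tue, 1983: Wed ✓, 1984: Fri, 1985: Sat, 1986: Sun, 1987: Mon, 1988: Wed ✓, 1989: Thu, 1990: Fri, 1991: Sat, 1992: Mon, 1993: Tue, 1994: Wed ✓, 1995: Thu, 1996: Sat, 1997: Sun, 1998: Mon
Wednesdays: 1983, 1988, 1994.

3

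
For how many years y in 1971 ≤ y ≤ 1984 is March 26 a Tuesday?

Day of week of March 26 in each year:
1971: Fri, 1972: Sun, 1973: Mon, 1974: Tue ✓, 1975: Wed, 1976: Fri, 1977: Sat, 1978: Sun, 1979: Mon, 1980: Wed, 1981: Thu, 1982: Fri, 1983: Sat, 1984: Mon
Tuesdays: 1974.

1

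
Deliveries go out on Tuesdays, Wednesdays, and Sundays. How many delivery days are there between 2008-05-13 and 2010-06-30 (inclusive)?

335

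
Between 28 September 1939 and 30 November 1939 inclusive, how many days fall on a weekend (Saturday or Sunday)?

28 September 1939 is a Thursday.
The range spans 64 days (inclusive of both endpoints).
64 = 7 × 9 + 1, so there are 9 full weeks plus 1 extra day.
Each full week contributes 2 weekend days (Sat, Sun): 9 × 2 = 18.
The 1 extra day is Thu — none qualify.
Total: 18 + 0 = 18.

18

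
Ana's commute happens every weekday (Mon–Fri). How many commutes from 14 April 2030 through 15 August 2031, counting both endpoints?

14 April 2030 is a Sunday.
From 14 April 2030 to 15 August 2031 is 489 days inclusive.
489 = 7 × 69 + 6, so there are 69 full weeks plus 6 extra days.
Each full week contributes 5 weekdays (Mon–Fri): 69 × 5 = 345.
The 6 extra days are Sun, Mon, Tue, Wed, Thu, Fri — 5 of them qualify.
Total: 345 + 5 = 350.

350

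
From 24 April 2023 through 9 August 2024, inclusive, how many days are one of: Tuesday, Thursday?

24 April 2023 is a Monday.
The range spans 474 days (inclusive of both endpoints).
474 = 7 × 67 + 5, so there are 67 full weeks plus 5 extra days.
Each full week contributes 2 days from the set (Tue, Thu): 67 × 2 = 134.
The 5 extra days are Monday, Tuesday, Wednesday, Thursday, Friday — 2 of them qualify.
Total: 134 + 2 = 136.

136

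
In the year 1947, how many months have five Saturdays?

A month has five Saturdays exactly when Saturday falls within its first (length − 28) days.
Jan: 31 days, starts Wed → 5 of Wed, Thu, Fri
Feb: 28 days, starts Sat → 5 of (none)
Mar: 31 days, starts Sat → 5 of Sat, Sun, Mon ✓
Apr: 30 days, starts Tue → 5 of Tue, Wed
May: 31 days, starts Thu → 5 of Thu, Fri, Sat ✓
Jun: 30 days, starts Sun → 5 of Sun, Mon
Jul: 31 days, starts Tue → 5 of Tue, Wed, Thu
Aug: 31 days, starts Fri → 5 of Fri, Sat, Sun ✓
Sep: 30 days, starts Mon → 5 of Mon, Tue
Oct: 31 days, starts Wed → 5 of Wed, Thu, Fri
Nov: 30 days, starts Sat → 5 of Sat, Sun ✓
Dec: 31 days, starts Mon → 5 of Mon, Tue, Wed
Months with five Saturdays: Mar, May, Aug, Nov.

4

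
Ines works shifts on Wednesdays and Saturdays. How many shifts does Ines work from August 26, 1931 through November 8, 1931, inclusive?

22

August 26, 1931 is a Wednesday.
From August 26, 1931 to November 8, 1931 is 75 days inclusive.
75 = 7 × 10 + 5, so there are 10 full weeks plus 5 extra days.
Each full week contributes 2 days from the set (Wed, Sat): 10 × 2 = 20.
The 5 extra days are Wednesday, Thursday, Friday, Saturday, Sunday — 2 of them qualify.
Total: 20 + 2 = 22.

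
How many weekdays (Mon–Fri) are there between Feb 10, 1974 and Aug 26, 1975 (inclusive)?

Feb 10, 1974 is a Sunday.
From Feb 10, 1974 to Aug 26, 1975 is 563 days inclusive.
563 = 7 × 80 + 3, so there are 80 full weeks plus 3 extra days.
Each full week contributes 5 weekdays (Mon–Fri): 80 × 5 = 400.
The 3 extra days are Sun, Mon, Tue — 2 of them qualify.
Total: 400 + 2 = 402.

402 weekdays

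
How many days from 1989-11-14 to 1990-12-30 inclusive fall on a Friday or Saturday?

1989-11-14 is a Tuesday.
That's 412 days from start to end, counting both.
412 = 7 × 58 + 6, so there are 58 full weeks plus 6 extra days.
Each full week contributes 2 days from the set (Fri, Sat): 58 × 2 = 116.
The 6 extra days are Tuesday, Wednesday, Thursday, Friday, Saturday, Sunday — 2 of them qualify.
Total: 116 + 2 = 118.

118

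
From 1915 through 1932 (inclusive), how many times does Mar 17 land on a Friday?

2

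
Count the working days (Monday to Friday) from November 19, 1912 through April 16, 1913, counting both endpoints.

November 19, 1912 is a Tuesday.
The range spans 149 days (inclusive of both endpoints).
149 = 7 × 21 + 2, so there are 21 full weeks plus 2 extra days.
Each full week contributes 5 weekdays (Mon–Fri): 21 × 5 = 105.
The 2 extra days are Tuesday, Wednesday — 2 of them qualify.
Total: 105 + 2 = 107.

107 weekdays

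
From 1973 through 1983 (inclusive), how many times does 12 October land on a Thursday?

1

Day of week of October 12 in each year:
1973: Fri, 1974: Sat, 1975: Sun, 1976: Tue, 1977: Wed, 1978: Thu ✓, 1979: Fri, 1980: Sun, 1981: Mon, 1982: Tue, 1983: Wed
Thursdays: 1978.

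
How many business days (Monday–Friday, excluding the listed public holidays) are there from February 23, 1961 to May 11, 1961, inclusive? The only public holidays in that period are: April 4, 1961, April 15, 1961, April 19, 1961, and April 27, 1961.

February 23, 1961 is a Thursday.
The range spans 78 days (inclusive of both endpoints).
78 = 7 × 11 + 1, so there are 11 full weeks plus 1 extra day.
Each full week contributes 5 weekdays (Mon–Fri): 11 × 5 = 55.
The 1 extra day is Thursday — 1 of them qualifies.
Total: 55 + 1 = 56.
Holidays: April 4, 1961 (Tue); April 15, 1961 (Sat); April 19, 1961 (Wed); April 27, 1961 (Thu).
3 of the 4 holidays fall on weekdays; the rest are weekends and were already excluded.
Business days: 56 − 3 = 53.

53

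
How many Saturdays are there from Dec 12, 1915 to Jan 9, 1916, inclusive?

Dec 12, 1915 is a Sunday.
The range spans 29 days (inclusive of both endpoints).
29 = 7 × 4 + 1, so there are 4 full weeks plus 1 extra day.
Each full week contributes one Saturday: 4 so far.
The 1 extra day is Sunday — none qualify.
Total: 4 + 0 = 4.

4 Saturdays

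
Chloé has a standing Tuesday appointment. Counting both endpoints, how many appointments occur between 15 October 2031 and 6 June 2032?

15 October 2031 is a Wednesday.
That's 236 days from start to end, counting both.
236 = 7 × 33 + 5, so there are 33 full weeks plus 5 extra days.
Each full week contributes one Tuesday: 33 so far.
The 5 extra days are Wednesday, Thursday, Friday, Saturday, Sunday — none qualify.
Total: 33 + 0 = 33.

33 Tuesdays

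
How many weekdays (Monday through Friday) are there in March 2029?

22

1 March 2029 is a Thursday.
From 1 March 2029 to 31 March 2029 is 31 days inclusive.
31 = 7 × 4 + 3, so there are 4 full weeks plus 3 extra days.
Each full week contributes 5 weekdays (Mon–Fri): 4 × 5 = 20.
The 3 extra days are Thu, Fri, Sat — 2 of them qualify.
Total: 20 + 2 = 22.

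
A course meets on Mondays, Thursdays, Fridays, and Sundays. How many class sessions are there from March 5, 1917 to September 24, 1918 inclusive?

325

March 5, 1917 is a Monday.
From March 5, 1917 to September 24, 1918 is 569 days inclusive.
569 = 7 × 81 + 2, so there are 81 full weeks plus 2 extra days.
Each full week contributes 4 days from the set (Mon, Thu, Fri, Sun): 81 × 4 = 324.
The 2 extra days are Monday, Tuesday — 1 of them qualifies.
Total: 324 + 1 = 325.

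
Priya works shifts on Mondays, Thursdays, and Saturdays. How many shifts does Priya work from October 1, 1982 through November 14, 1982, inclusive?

19

October 1, 1982 is a Friday.
The range spans 45 days (inclusive of both endpoints).
45 = 7 × 6 + 3, so there are 6 full weeks plus 3 extra days.
Each full week contributes 3 days from the set (Mon, Thu, Sat): 6 × 3 = 18.
The 3 extra days are Fri, Sat, Sun — 1 of them qualifies.
Total: 18 + 1 = 19.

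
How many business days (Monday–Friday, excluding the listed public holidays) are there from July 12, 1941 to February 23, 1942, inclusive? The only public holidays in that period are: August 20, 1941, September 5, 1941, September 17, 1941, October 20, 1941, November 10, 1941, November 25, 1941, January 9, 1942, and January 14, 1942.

153

July 12, 1941 is a Saturday.
The range spans 227 days (inclusive of both endpoints).
227 = 7 × 32 + 3, so there are 32 full weeks plus 3 extra days.
Each full week contributes 5 weekdays (Mon–Fri): 32 × 5 = 160.
The 3 extra days are Saturday, Sunday, Monday — 1 of them qualifies.
Total: 160 + 1 = 161.
Holidays: August 20, 1941 (Wed); September 5, 1941 (Fri); September 17, 1941 (Wed); October 20, 1941 (Mon); November 10, 1941 (Mon); November 25, 1941 (Tue); January 9, 1942 (Fri); January 14, 1942 (Wed).
All 8 holidays fall on weekdays, so subtract 8.
Business days: 161 − 8 = 153.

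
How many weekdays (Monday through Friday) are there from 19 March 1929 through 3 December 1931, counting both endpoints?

19 March 1929 is a Tuesday.
From 19 March 1929 to 3 December 1931 is 990 days inclusive.
990 = 7 × 141 + 3, so there are 141 full weeks plus 3 extra days.
Each full week contributes 5 weekdays (Mon–Fri): 141 × 5 = 705.
The 3 extra days are Tuesday, Wednesday, Thursday — 3 of them qualify.
Total: 705 + 3 = 708.

708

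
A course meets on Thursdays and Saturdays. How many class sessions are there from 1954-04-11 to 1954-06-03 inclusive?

15

1954-04-11 is a Sunday.
The range spans 54 days (inclusive of both endpoints).
54 = 7 × 7 + 5, so there are 7 full weeks plus 5 extra days.
Each full week contributes 2 days from the set (Thu, Sat): 7 × 2 = 14.
The 5 extra days are Sunday, Monday, Tuesday, Wednesday, Thursday — 1 of them qualifies.
Total: 14 + 1 = 15.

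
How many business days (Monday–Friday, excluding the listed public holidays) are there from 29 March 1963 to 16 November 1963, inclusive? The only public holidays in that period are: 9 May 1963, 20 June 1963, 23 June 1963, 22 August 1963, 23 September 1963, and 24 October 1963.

161 business days

29 March 1963 is a Friday.
The range spans 233 days (inclusive of both endpoints).
233 = 7 × 33 + 2, so there are 33 full weeks plus 2 extra days.
Each full week contributes 5 weekdays (Mon–Fri): 33 × 5 = 165.
The 2 extra days are Friday, Saturday — 1 of them qualifies.
Total: 165 + 1 = 166.
Holidays: 9 May 1963 (Thu); 20 June 1963 (Thu); 23 June 1963 (Sun); 22 August 1963 (Thu); 23 September 1963 (Mon); 24 October 1963 (Thu).
5 of the 6 holidays fall on weekdays; the rest are weekends and were already excluded.
Business days: 166 − 5 = 161.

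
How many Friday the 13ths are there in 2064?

The 13th falls on a Friday when the month's 13th has weekday Fri.
Jan 13 is Sun; Feb 13 is Wed; Mar 13 is Thu; Apr 13 is Sun; May 13 is Tue; Jun 13 is Fri ✓; Jul 13 is Sun; Aug 13 is Wed; Sep 13 is Sat; Oct 13 is Mon; Nov 13 is Thu; Dec 13 is Sat.
Friday the 13ths: Jun.

1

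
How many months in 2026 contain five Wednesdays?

A month has five Wednesdays exactly when Wednesday falls within its first (length − 28) days.
Jan: 31 days, starts Thu → 5 of Thu, Fri, Sat
Feb: 28 days, starts Sun → 5 of (none)
Mar: 31 days, starts Sun → 5 of Sun, Mon, Tue
Apr: 30 days, starts Wed → 5 of Wed, Thu ✓
May: 31 days, starts Fri → 5 of Fri, Sat, Sun
Jun: 30 days, starts Mon → 5 of Mon, Tue
Jul: 31 days, starts Wed → 5 of Wed, Thu, Fri ✓
Aug: 31 days, starts Sat → 5 of Sat, Sun, Mon
Sep: 30 days, starts Tue → 5 of Tue, Wed ✓
Oct: 31 days, starts Thu → 5 of Thu, Fri, Sat
Nov: 30 days, starts Sun → 5 of Sun, Mon
Dec: 31 days, starts Tue → 5 of Tue, Wed, Thu ✓
Months with five Wednesdays: Apr, Jul, Sep, Dec.

4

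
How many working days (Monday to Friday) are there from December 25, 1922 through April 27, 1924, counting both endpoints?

350

December 25, 1922 is a Monday.
That's 490 days from start to end, counting both.
490 = 7 × 70, so the span is exactly 70 full weeks.
Each full week contributes 5 weekdays (Mon–Fri): 70 × 5 = 350.
Total: 350.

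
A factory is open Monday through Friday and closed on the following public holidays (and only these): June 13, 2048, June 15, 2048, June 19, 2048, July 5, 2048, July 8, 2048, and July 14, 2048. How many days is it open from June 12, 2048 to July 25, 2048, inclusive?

27 working days

June 12, 2048 is a Friday.
That's 44 days from start to end, counting both.
44 = 7 × 6 + 2, so there are 6 full weeks plus 2 extra days.
Each full week contributes 5 weekdays (Mon–Fri): 6 × 5 = 30.
The 2 extra days are Fri, Sat — 1 of them qualifies.
Total: 30 + 1 = 31.
Holidays: June 13, 2048 (Sat); June 15, 2048 (Mon); June 19, 2048 (Fri); July 5, 2048 (Sun); July 8, 2048 (Wed); July 14, 2048 (Tue).
4 of the 6 holidays fall on weekdays; the rest are weekends and were already excluded.
Business days: 31 − 4 = 27.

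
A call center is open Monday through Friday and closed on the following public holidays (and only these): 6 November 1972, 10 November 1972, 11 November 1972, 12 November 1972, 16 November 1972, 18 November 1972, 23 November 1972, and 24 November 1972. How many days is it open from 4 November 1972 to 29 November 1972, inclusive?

4 November 1972 is a Saturday.
From 4 November 1972 to 29 November 1972 is 26 days inclusive.
26 = 7 × 3 + 5, so there are 3 full weeks plus 5 extra days.
Each full week contributes 5 weekdays (Mon–Fri): 3 × 5 = 15.
The 5 extra days are Saturday, Sunday, Monday, Tuesday, Wednesday — 3 of them qualify.
Total: 15 + 3 = 18.
Holidays: 6 November 1972 (Mon); 10 November 1972 (Fri); 11 November 1972 (Sat); 12 November 1972 (Sun); 16 November 1972 (Thu); 18 November 1972 (Sat); 23 November 1972 (Thu); 24 November 1972 (Fri).
5 of the 8 holidays fall on weekdays; the rest are weekends and were already excluded.
Business days: 18 − 5 = 13.

13 business days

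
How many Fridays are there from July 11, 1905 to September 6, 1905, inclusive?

July 11, 1905 is a Tuesday.
From July 11, 1905 to September 6, 1905 is 58 days inclusive.
58 = 7 × 8 + 2, so there are 8 full weeks plus 2 extra days.
Each full week contributes one Friday: 8 so far.
The 2 extra days are Tuesday, Wednesday — none qualify.
Total: 8 + 0 = 8.

8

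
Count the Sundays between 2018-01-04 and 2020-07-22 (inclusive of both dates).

2018-01-04 is a Thursday.
From 2018-01-04 to 2020-07-22 is 931 days inclusive.
931 = 7 × 133, so the span is exactly 133 full weeks.
Each full week contributes one Sunday: 133 so far.
Total: 133.

133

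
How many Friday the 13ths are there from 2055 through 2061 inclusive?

Friday-the-13ths by year:
2055: Aug
2056: Oct
2057: Apr, Jul
2058: Sep, Dec
2059: Jun
2060: Feb, Aug
2061: May

10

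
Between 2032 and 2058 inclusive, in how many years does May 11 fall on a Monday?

4

Day of week of May 11 in each year:
2032: Tue, 2033: Wed, 2034: Thu, 2035: Fri, 2036: Sun, 2037: Mon ✓, 2038: Tue, 2039: Wed, 2040: Fri, 2041: Sat, 2042: Sun, 2043: Mon ✓, 2044: Wed, 2045: Thu, 2046: Fri, 2047: Sat, 2048: Mon ✓, 2049: Tue, 2050: Wed, 2051: Thu, 2052: Sat, 2053: Sun, 2054: Mon ✓, 2055: Tue, 2056: Thu, 2057: Fri, 2058: Sat
Mondays: 2037, 2043, 2048, 2054.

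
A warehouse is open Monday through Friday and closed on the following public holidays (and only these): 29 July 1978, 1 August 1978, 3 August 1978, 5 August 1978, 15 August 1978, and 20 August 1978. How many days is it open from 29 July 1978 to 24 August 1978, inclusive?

16

29 July 1978 is a Saturday.
The range spans 27 days (inclusive of both endpoints).
27 = 7 × 3 + 6, so there are 3 full weeks plus 6 extra days.
Each full week contributes 5 weekdays (Mon–Fri): 3 × 5 = 15.
The 6 extra days are Sat, Sun, Mon, Tue, Wed, Thu — 4 of them qualify.
Total: 15 + 4 = 19.
Holidays: 29 July 1978 (Sat); 1 August 1978 (Tue); 3 August 1978 (Thu); 5 August 1978 (Sat); 15 August 1978 (Tue); 20 August 1978 (Sun).
3 of the 6 holidays fall on weekdays; the rest are weekends and were already excluded.
Business days: 19 − 3 = 16.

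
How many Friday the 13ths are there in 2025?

1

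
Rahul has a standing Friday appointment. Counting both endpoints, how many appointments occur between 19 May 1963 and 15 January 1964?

19 May 1963 is a Sunday.
From 19 May 1963 to 15 January 1964 is 242 days inclusive.
242 = 7 × 34 + 4, so there are 34 full weeks plus 4 extra days.
Each full week contributes one Friday: 34 so far.
The 4 extra days are Sun, Mon, Tue, Wed — none qualify.
Total: 34 + 0 = 34.

34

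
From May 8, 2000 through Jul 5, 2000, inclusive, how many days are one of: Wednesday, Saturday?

May 8, 2000 is a Monday.
The range spans 59 days (inclusive of both endpoints).
59 = 7 × 8 + 3, so there are 8 full weeks plus 3 extra days.
Each full week contributes 2 days from the set (Wed, Sat): 8 × 2 = 16.
The 3 extra days are Monday, Tuesday, Wednesday — 1 of them qualifies.
Total: 16 + 1 = 17.

17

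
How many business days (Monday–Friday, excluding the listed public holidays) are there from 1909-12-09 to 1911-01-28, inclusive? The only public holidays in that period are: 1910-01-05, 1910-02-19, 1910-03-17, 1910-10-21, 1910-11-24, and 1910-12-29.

1909-12-09 is a Thursday.
From 1909-12-09 to 1911-01-28 is 416 days inclusive.
416 = 7 × 59 + 3, so there are 59 full weeks plus 3 extra days.
Each full week contributes 5 weekdays (Mon–Fri): 59 × 5 = 295.
The 3 extra days are Thu, Fri, Sat — 2 of them qualify.
Total: 295 + 2 = 297.
Holidays: 1910-01-05 (Wed); 1910-02-19 (Sat); 1910-03-17 (Thu); 1910-10-21 (Fri); 1910-11-24 (Thu); 1910-12-29 (Thu).
5 of the 6 holidays fall on weekdays; the rest are weekends and were already excluded.
Business days: 297 − 5 = 292.

292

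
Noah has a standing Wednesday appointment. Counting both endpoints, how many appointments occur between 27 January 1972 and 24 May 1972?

17

27 January 1972 is a Thursday.
The range spans 119 days (inclusive of both endpoints).
119 = 7 × 17, so the span is exactly 17 full weeks.
Each full week contributes one Wednesday: 17 so far.
Total: 17.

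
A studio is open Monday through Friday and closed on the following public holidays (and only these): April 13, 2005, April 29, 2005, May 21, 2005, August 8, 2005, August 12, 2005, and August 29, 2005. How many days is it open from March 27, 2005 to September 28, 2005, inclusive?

128

March 27, 2005 is a Sunday.
That's 186 days from start to end, counting both.
186 = 7 × 26 + 4, so there are 26 full weeks plus 4 extra days.
Each full week contributes 5 weekdays (Mon–Fri): 26 × 5 = 130.
The 4 extra days are Sunday, Monday, Tuesday, Wednesday — 3 of them qualify.
Total: 130 + 3 = 133.
Holidays: April 13, 2005 (Wed); April 29, 2005 (Fri); May 21, 2005 (Sat); August 8, 2005 (Mon); August 12, 2005 (Fri); August 29, 2005 (Mon).
5 of the 6 holidays fall on weekdays; the rest are weekends and were already excluded.
Business days: 133 − 5 = 128.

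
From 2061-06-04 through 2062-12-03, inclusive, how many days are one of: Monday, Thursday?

156

2061-06-04 is a Saturday.
That's 548 days from start to end, counting both.
548 = 7 × 78 + 2, so there are 78 full weeks plus 2 extra days.
Each full week contributes 2 days from the set (Mon, Thu): 78 × 2 = 156.
The 2 extra days are Saturday, Sunday — none qualify.
Total: 156 + 0 = 156.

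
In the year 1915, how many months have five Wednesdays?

4

A month has five Wednesdays exactly when Wednesday falls within its first (length − 28) days.
Jan: 31 days, starts Fri → 5 of Fri, Sat, Sun
Feb: 28 days, starts Mon → 5 of (none)
Mar: 31 days, starts Mon → 5 of Mon, Tue, Wed ✓
Apr: 30 days, starts Thu → 5 of Thu, Fri
May: 31 days, starts Sat → 5 of Sat, Sun, Mon
Jun: 30 days, starts Tue → 5 of Tue, Wed ✓
Jul: 31 days, starts Thu → 5 of Thu, Fri, Sat
Aug: 31 days, starts Sun → 5 of Sun, Mon, Tue
Sep: 30 days, starts Wed → 5 of Wed, Thu ✓
Oct: 31 days, starts Fri → 5 of Fri, Sat, Sun
Nov: 30 days, starts Mon → 5 of Mon, Tue
Dec: 31 days, starts Wed → 5 of Wed, Thu, Fri ✓
Months with five Wednesdays: Mar, Jun, Sep, Dec.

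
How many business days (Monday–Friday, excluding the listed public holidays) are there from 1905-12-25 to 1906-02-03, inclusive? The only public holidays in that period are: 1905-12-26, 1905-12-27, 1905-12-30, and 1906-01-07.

1905-12-25 is a Monday.
That's 41 days from start to end, counting both.
41 = 7 × 5 + 6, so there are 5 full weeks plus 6 extra days.
Each full week contributes 5 weekdays (Mon–Fri): 5 × 5 = 25.
The 6 extra days are Monday, Tuesday, Wednesday, Thursday, Friday, Saturday — 5 of them qualify.
Total: 25 + 5 = 30.
Holidays: 1905-12-26 (Tue); 1905-12-27 (Wed); 1905-12-30 (Sat); 1906-01-07 (Sun).
2 of the 4 holidays fall on weekdays; the rest are weekends and were already excluded.
Business days: 30 − 2 = 28.

28 business days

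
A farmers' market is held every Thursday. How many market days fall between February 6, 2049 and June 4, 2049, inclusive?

17 Thursdays

February 6, 2049 is a Saturday.
From February 6, 2049 to June 4, 2049 is 119 days inclusive.
119 = 7 × 17, so the span is exactly 17 full weeks.
Each full week contributes one Thursday: 17 so far.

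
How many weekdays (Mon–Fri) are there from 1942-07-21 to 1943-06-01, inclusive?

226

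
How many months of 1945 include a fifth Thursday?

4

A month has five Thursdays exactly when Thursday falls within its first (length − 28) days.
Jan: 31 days, starts Mon → 5 of Mon, Tue, Wed
Feb: 28 days, starts Thu → 5 of (none)
Mar: 31 days, starts Thu → 5 of Thu, Fri, Sat ✓
Apr: 30 days, starts Sun → 5 of Sun, Mon
May: 31 days, starts Tue → 5 of Tue, Wed, Thu ✓
Jun: 30 days, starts Fri → 5 of Fri, Sat
Jul: 31 days, starts Sun → 5 of Sun, Mon, Tue
Aug: 31 days, starts Wed → 5 of Wed, Thu, Fri ✓
Sep: 30 days, starts Sat → 5 of Sat, Sun
Oct: 31 days, starts Mon → 5 of Mon, Tue, Wed
Nov: 30 days, starts Thu → 5 of Thu, Fri ✓
Dec: 31 days, starts Sat → 5 of Sat, Sun, Mon
Months with five Thursdays: Mar, May, Aug, Nov.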